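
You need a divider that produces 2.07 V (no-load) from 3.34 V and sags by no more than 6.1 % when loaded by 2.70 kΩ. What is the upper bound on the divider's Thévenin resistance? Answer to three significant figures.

R_th ≤ 175 Ω

Loading drop = R_th/(R_th + R_L) ≤ 0.0610, so R_th ≤ R_L · ε/(1−ε) = 2.70 kΩ × 0.0610/0.9390 = 175 Ω.
(Any R1, R2 with R2/(R1+R2) = 0.620 and R1‖R2 ≤ 175 Ω will meet the spec.)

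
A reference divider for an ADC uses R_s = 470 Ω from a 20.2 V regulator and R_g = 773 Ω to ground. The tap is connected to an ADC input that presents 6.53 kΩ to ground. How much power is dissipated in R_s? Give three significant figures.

Total resistance from the source is R_s + (R_g‖R_L) = 1161 Ω, so I = 20.2/1161 Ω = 17.40 mA.
P = I²·R_s = (17.40 mA)² × 470 Ω = 142 mW.

P ≈ 142 mW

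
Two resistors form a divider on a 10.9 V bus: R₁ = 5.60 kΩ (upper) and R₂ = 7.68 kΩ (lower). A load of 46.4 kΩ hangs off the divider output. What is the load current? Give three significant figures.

R₂‖R_L = 6.589 kΩ; V_out = 10.9 × 6.589/12.19 = 5.892 V.
I_L = V_out / R_L = 5.892 / 46.4 kΩ = 0.127 mA.

I_L ≈ 0.127 mA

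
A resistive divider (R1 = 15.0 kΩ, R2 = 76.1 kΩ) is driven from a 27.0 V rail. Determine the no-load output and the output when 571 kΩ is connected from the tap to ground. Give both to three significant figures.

Open-circuit: V = 27.0 × 76.1/(15.0 + 76.1) = 22.6 V.
With the load, R2 becomes R2‖R_L = 67.15 kΩ, so V = 27.0 × 67.15/82.15 = 22.1 V.

Unloaded: 22.6 V; loaded: 22.1 V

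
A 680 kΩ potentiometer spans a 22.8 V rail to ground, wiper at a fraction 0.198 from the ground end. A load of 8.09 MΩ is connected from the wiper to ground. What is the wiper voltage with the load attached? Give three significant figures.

V ≈ 4.45 V

The wiper splits the pot into (1−α)R = 545.4 kΩ above and αR = 134.6 kΩ below.
Lower section ‖ load = 132.4 kΩ.
V_wiper = 22.8 × 132.4/(545.4 + 132.4) = 4.45 V.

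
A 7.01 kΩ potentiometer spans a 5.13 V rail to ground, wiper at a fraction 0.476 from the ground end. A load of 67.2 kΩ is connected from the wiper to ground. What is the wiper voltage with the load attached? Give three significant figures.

The wiper splits the pot into (1−α)R = 3.673 kΩ above and αR = 3.337 kΩ below.
Lower section ‖ load = 3.179 kΩ.
V_wiper = 5.13 × 3.179/(3.673 + 3.179) = 2.38 V.

V ≈ 2.38 V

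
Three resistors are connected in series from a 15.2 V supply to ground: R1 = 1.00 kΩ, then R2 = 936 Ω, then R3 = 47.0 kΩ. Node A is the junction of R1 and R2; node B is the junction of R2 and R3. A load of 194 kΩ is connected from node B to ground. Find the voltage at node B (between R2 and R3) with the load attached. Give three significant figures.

At node B, R3 is in parallel with the load: R3‖R_L = 37830 Ω.
Below node A the resistance is R2 + (R3‖R_L) = 38770 Ω, so V_A = 15.2 × 38770/39770 = 14.82 V.
Then V_B = V_A × (R3‖R_L)/(R2 + R3‖R_L) = 14.82 × 37830/38770 = 14.5 V.

V ≈ 14.5 V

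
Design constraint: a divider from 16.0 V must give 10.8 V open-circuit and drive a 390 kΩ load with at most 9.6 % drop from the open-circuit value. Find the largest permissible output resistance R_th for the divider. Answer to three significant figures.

R_th ≤ 41.4 kΩ

Loading drop = R_th/(R_th + R_L) ≤ 0.0960, so R_th ≤ R_L · ε/(1−ε) = 390 kΩ × 0.0960/0.9040 = 41.4 kΩ.
(Any R1, R2 with R2/(R1+R2) = 0.675 and R1‖R2 ≤ 41.4 kΩ will meet the spec.)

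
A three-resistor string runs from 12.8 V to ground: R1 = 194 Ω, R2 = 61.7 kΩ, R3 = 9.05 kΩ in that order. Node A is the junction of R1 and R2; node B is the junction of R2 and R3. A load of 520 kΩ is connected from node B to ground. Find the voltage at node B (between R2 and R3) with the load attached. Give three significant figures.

V ≈ 1.61 V

At node B, R3 is in parallel with the load: R3‖R_L = 8895 Ω.
Below node A the resistance is R2 + (R3‖R_L) = 70600 Ω, so V_A = 12.8 × 70600/70790 = 12.76 V.
Then V_B = V_A × (R3‖R_L)/(R2 + R3‖R_L) = 12.76 × 8895/70600 = 1.61 V.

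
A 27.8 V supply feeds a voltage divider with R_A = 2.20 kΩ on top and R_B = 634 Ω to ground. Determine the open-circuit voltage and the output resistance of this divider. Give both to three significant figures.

V_th is the open-circuit tap voltage: 27.8 × 634/(2200 + 634) = 6.22 V.
With the supply zeroed, R_A and R_B appear in parallel from the tap: R_th = R_A‖R_B = (2200 × 634)/2834 = 492 Ω.

V_th = 6.22 V, R_th = 492 Ω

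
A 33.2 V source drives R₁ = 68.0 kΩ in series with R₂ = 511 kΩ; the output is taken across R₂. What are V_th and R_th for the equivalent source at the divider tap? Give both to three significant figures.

V_th is the open-circuit tap voltage: 33.2 × 511/(68.0 + 511) = 29.3 V.
With the supply zeroed, R₁ and R₂ appear in parallel from the tap: R_th = R₁‖R₂ = (68.0 × 511)/579.0 = 60.0 kΩ.

V_th = 29.3 V, R_th = 60.0 kΩ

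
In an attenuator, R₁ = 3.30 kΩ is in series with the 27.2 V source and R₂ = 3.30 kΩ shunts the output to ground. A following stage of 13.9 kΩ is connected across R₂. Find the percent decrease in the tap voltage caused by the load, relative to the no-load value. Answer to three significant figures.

10.6 %

The divider's output (Thévenin) resistance is R₁‖R₂ = 1.650 kΩ.
Fractional drop under load = R_th/(R_th + R_L) = 1.650 / (1.650 + 13.9) = 0.1061.
So the output falls by 10.6 %.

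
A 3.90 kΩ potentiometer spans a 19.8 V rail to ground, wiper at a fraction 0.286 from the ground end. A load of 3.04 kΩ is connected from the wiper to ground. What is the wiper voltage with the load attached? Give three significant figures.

V ≈ 4.49 V

The wiper splits the pot into (1−α)R = 2.785 kΩ above and αR = 1.115 kΩ below.
Lower section ‖ load = 0.8160 kΩ.
V_wiper = 19.8 × 0.8160/(2.785 + 0.8160) = 4.49 V.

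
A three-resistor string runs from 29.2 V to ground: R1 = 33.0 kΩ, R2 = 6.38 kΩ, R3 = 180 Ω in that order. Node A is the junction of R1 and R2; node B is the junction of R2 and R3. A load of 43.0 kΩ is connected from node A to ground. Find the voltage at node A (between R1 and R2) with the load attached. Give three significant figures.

V ≈ 4.30 V

Below node A the series string R2+R3 = 6560 Ω sits in parallel with the 43000 Ω load: 5692 Ω.
V_A = 29.2 × 5692/(33000 + 5692) = 4.30 V.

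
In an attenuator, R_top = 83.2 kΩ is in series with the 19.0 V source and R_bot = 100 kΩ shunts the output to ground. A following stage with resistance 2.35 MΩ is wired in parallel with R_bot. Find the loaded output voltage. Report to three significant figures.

The load sits in parallel with R_bot: R_bot‖R_L = (100 × 2350) / (100 + 2350) = 95.92 kΩ.
V_out = 19.0 × 95.92 / (83.2 + 95.92) = 19.0 × 95.92/179.1 = 10.2 V.
(Unloaded it would have been 10.4 V.)

V_out ≈ 10.2 V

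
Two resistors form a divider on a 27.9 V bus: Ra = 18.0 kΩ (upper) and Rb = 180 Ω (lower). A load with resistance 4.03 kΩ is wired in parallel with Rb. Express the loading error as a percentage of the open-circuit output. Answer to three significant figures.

4.23 %

The divider's output (Thévenin) resistance is Ra‖Rb = 178.2 Ω.
Fractional drop under load = R_th/(R_th + R_L) = 178.2 / (178.2 + 4030) = 0.04235.
So the output falls by 4.23 %.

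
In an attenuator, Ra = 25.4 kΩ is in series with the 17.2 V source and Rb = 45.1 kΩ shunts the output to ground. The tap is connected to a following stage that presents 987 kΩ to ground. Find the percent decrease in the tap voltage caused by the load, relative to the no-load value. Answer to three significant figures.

1.62 %

The divider's output (Thévenin) resistance is Ra‖Rb = 16.25 kΩ.
Fractional drop under load = R_th/(R_th + R_L) = 16.25 / (16.25 + 987) = 0.01620.
So the output falls by 1.62 %.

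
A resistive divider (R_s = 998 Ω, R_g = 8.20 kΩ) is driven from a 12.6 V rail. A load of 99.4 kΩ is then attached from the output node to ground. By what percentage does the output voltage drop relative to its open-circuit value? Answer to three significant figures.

The divider's output (Thévenin) resistance is R_s‖R_g = 889.7 Ω.
Fractional drop under load = R_th/(R_th + R_L) = 889.7 / (889.7 + 99400) = 0.008871.
So the output falls by 0.887 %.

0.887 %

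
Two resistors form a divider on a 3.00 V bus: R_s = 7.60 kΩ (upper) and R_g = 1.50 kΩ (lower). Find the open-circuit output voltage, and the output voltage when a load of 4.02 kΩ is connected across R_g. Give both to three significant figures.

Unloaded: 0.495 V; loaded: 0.377 V

Open-circuit: V = 3.00 × 1.50/(7.60 + 1.50) = 0.495 V.
With the load, R_g becomes R_g‖R_L = 1.092 kΩ, so V = 3.00 × 1.092/8.692 = 0.377 V.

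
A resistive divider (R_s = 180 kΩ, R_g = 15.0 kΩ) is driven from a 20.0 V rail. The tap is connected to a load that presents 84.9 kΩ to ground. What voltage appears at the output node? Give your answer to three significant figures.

The load sits in parallel with R_g: R_g‖R_L = (15.0 × 84.9) / (15.0 + 84.9) = 12.75 kΩ.
V_out = 20.0 × 12.75 / (180 + 12.75) = 20.0 × 12.75/192.7 = 1.32 V.

V_out ≈ 1.32 V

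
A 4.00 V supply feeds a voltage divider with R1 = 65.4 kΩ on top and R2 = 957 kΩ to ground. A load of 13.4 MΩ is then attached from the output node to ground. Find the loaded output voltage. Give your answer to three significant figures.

The load sits in parallel with R2: R2‖R_L = (957 × 13400) / (957 + 13400) = 893.2 kΩ.
V_out = 4.00 × 893.2 / (65.4 + 893.2) = 4.00 × 893.2/958.6 = 3.73 V.

V_out ≈ 3.73 V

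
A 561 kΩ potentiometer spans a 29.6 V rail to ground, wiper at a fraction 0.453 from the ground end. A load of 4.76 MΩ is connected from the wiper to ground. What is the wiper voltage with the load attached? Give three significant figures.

The wiper splits the pot into (1−α)R = 306.9 kΩ above and αR = 254.1 kΩ below.
Lower section ‖ load = 241.3 kΩ.
V_wiper = 29.6 × 241.3/(306.9 + 241.3) = 13.0 V.

V ≈ 13.0 V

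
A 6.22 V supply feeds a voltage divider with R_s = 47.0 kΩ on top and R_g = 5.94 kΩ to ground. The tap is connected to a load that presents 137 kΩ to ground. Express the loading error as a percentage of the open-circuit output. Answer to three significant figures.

3.71 %

The divider's output (Thévenin) resistance is R_s‖R_g = 5.274 kΩ.
Fractional drop under load = R_th/(R_th + R_L) = 5.274 / (5.274 + 137) = 0.03707.
So the output falls by 3.71 %.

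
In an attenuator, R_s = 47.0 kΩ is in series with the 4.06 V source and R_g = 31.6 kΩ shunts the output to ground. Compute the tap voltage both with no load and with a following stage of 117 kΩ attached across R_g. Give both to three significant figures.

Unloaded: 1.63 V; loaded: 1.41 V

Open-circuit: V = 4.06 × 31.6/(47.0 + 31.6) = 1.63 V.
With the load, R_g becomes R_g‖R_L = 24.88 kΩ, so V = 4.06 × 24.88/71.88 = 1.41 V.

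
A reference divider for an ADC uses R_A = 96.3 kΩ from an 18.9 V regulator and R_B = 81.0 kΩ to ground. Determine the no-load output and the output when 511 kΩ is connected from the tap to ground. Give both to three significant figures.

Open-circuit: V = 18.9 × 81.0/(96.3 + 81.0) = 8.63 V.
With the load, R_B becomes R_B‖R_L = 69.92 kΩ, so V = 18.9 × 69.92/166.2 = 7.95 V.

Unloaded: 8.63 V; loaded: 7.95 V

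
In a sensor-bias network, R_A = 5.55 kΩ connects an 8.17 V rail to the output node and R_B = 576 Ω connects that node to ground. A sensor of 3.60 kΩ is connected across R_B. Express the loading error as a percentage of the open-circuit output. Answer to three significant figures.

12.7 %

The divider's output (Thévenin) resistance is R_A‖R_B = 521.8 Ω.
Fractional drop under load = R_th/(R_th + R_L) = 521.8 / (521.8 + 3600) = 0.1266.
So the output falls by 12.7 %.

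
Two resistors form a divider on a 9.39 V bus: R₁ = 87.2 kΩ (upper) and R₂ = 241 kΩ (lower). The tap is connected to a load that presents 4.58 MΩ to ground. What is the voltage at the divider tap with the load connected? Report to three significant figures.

V_out ≈ 6.80 V

The load sits in parallel with R₂: R₂‖R_L = (241 × 4580) / (241 + 4580) = 229.0 kΩ.
V_out = 9.39 × 229.0 / (87.2 + 229.0) = 9.39 × 229.0/316.2 = 6.80 V.
(Unloaded it would have been 6.90 V.)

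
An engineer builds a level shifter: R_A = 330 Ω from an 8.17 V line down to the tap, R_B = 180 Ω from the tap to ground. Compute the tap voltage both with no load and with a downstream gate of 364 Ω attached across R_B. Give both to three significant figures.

Unloaded: 2.88 V; loaded: 2.18 V

Open-circuit: V = 8.17 × 180/(330 + 180) = 2.88 V.
With the load, R_B becomes R_B‖R_L = 120.4 Ω, so V = 8.17 × 120.4/450.4 = 2.18 V.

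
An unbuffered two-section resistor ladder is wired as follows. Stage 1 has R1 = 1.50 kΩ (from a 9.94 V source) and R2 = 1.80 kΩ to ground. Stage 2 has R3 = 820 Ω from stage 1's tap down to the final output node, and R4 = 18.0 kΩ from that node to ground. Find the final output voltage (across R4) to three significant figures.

V_out ≈ 4.97 V

Stage 2 presents R3+R4 = 18820 Ω as a load on stage 1's tap.
Stage 1's lower leg becomes R2‖(R3+R4) = 1643 Ω, so V_mid = 9.94 × 1643/3143 = 5.196 V.
Stage 2 is itself unloaded: V_out = V_mid × R4/(R3+R4) = 5.196 × 18000/18820 = 4.97 V.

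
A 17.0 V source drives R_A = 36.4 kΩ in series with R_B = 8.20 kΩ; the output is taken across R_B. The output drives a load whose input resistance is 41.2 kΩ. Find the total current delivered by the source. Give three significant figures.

I ≈ 0.393 mA

R_B‖R_L = 6.839 kΩ, so the source sees R_A + R_B‖R_L = 43.24 kΩ.
I = 17.0 V / 43.24 kΩ = 0.393 mA.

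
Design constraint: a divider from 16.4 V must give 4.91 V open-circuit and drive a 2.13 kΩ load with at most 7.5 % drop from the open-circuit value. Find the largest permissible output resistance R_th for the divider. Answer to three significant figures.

Loading drop = R_th/(R_th + R_L) ≤ 0.0750, so R_th ≤ R_L · ε/(1−ε) = 2.13 kΩ × 0.0750/0.9250 = 173 Ω.

R_th ≤ 173 Ω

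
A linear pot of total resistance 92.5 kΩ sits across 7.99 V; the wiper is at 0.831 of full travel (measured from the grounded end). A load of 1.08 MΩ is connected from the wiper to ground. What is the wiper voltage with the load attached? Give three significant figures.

The wiper splits the pot into (1−α)R = 15.63 kΩ above and αR = 76.87 kΩ below.
Lower section ‖ load = 71.76 kΩ.
V_wiper = 7.99 × 71.76/(15.63 + 71.76) = 6.56 V.

V ≈ 6.56 V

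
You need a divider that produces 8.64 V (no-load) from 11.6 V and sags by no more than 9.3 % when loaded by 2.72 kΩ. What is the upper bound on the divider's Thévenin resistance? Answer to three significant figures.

Loading drop = R_th/(R_th + R_L) ≤ 0.0930, so R_th ≤ R_L · ε/(1−ε) = 2.72 kΩ × 0.0930/0.9070 = 279 Ω.

R_th ≤ 279 Ω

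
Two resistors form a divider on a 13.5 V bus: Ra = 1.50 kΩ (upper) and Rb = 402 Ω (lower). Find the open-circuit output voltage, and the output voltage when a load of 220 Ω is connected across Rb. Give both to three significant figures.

Open-circuit: V = 13.5 × 402/(1500 + 402) = 2.85 V.
With the load, Rb becomes Rb‖R_L = 142.2 Ω, so V = 13.5 × 142.2/1642 = 1.17 V.

Unloaded: 2.85 V; loaded: 1.17 V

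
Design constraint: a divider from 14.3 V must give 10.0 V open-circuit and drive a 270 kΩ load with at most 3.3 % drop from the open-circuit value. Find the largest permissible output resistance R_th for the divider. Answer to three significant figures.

R_th ≤ 9.21 kΩ

Loading drop = R_th/(R_th + R_L) ≤ 0.0330, so R_th ≤ R_L · ε/(1−ε) = 270 kΩ × 0.0330/0.9670 = 9.21 kΩ.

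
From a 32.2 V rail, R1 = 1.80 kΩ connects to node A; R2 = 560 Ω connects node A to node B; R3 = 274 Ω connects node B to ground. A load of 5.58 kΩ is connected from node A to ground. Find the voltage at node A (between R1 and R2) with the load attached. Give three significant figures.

Below node A the series string R2+R3 = 834.0 Ω sits in parallel with the 5580 Ω load: 725.6 Ω.
V_A = 32.2 × 725.6/(1800 + 725.6) = 9.25 V.

V ≈ 9.25 V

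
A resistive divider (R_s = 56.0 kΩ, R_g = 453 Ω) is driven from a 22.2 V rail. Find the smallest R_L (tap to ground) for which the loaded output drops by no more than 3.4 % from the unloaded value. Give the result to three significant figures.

Output resistance R_th = R_s‖R_g = (56000 × 453)/56450 = 449.4 Ω.
The fractional drop is R_th/(R_th + R_L); requiring this ≤ 0.0340 gives R_L ≥ R_th(1/0.0340 − 1) = 449.4 × 28.41 = 12.8 kΩ.

R_L(min) ≈ 12.8 kΩ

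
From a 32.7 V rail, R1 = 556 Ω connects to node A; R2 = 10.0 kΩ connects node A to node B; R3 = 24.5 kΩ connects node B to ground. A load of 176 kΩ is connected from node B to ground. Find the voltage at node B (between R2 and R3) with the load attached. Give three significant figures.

V ≈ 21.9 V

At node B, R3 is in parallel with the load: R3‖R_L = 21510 Ω.
Below node A the resistance is R2 + (R3‖R_L) = 31510 Ω, so V_A = 32.7 × 31510/32060 = 32.13 V.
Then V_B = V_A × (R3‖R_L)/(R2 + R3‖R_L) = 32.13 × 21510/31510 = 21.9 V.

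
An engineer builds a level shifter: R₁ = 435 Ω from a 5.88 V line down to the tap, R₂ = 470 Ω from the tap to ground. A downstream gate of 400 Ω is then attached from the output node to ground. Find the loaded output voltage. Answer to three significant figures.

V_out ≈ 1.95 V

The load sits in parallel with R₂: R₂‖R_L = (470 × 400) / (470 + 400) = 216.1 Ω.
V_out = 5.88 × 216.1 / (435 + 216.1) = 5.88 × 216.1/651.1 = 1.95 V.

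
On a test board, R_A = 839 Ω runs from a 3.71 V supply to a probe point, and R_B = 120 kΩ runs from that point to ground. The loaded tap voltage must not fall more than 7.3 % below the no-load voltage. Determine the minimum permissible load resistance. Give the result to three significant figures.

Output resistance R_th = R_A‖R_B = (839 × 120000)/120800 = 833.2 Ω.
The fractional drop is R_th/(R_th + R_L); requiring this ≤ 0.0730 gives R_L ≥ R_th(1/0.0730 − 1) = 833.2 × 12.70 = 10.6 kΩ.

R_L(min) ≈ 10.6 kΩ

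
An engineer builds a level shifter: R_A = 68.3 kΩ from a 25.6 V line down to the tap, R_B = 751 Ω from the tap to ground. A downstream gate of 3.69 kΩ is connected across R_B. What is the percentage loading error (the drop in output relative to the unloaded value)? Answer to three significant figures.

Unloaded V = 25.6 × 751/69050 = 0.2784 V.
Loaded: R_B‖R_L = 624.0 Ω, giving V = 25.6 × 624.0/68920 = 0.2318 V.
Drop = (0.2784 − 0.2318) / 0.2784 = 16.8 %.

16.8 %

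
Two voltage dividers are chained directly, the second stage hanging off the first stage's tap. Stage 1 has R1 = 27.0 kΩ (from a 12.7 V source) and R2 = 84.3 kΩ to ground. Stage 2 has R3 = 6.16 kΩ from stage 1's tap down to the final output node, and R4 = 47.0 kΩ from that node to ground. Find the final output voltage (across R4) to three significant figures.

V_out ≈ 6.14 V

Stage 2 presents R3+R4 = 53.16 kΩ as a load on stage 1's tap.
Stage 1's lower leg becomes R2‖(R3+R4) = 32.60 kΩ, so V_mid = 12.7 × 32.60/59.60 = 6.947 V.
Stage 2 is itself unloaded: V_out = V_mid × R4/(R3+R4) = 6.947 × 47.0/53.16 = 6.14 V.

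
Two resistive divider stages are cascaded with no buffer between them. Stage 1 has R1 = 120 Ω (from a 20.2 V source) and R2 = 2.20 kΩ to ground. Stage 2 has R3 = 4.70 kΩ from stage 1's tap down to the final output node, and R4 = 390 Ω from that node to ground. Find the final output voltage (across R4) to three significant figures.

Stage 2 presents R3+R4 = 5090 Ω as a load on stage 1's tap.
Stage 1's lower leg becomes R2‖(R3+R4) = 1536 Ω, so V_mid = 20.2 × 1536/1656 = 18.74 V.
Stage 2 is itself unloaded: V_out = V_mid × R4/(R3+R4) = 18.74 × 390/5090 = 1.44 V.

V_out ≈ 1.44 V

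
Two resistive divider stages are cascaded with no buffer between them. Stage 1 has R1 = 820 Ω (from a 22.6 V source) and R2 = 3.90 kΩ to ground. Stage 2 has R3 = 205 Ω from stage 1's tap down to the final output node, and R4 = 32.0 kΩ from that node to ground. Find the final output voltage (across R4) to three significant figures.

Stage 2 presents R3+R4 = 32200 Ω as a load on stage 1's tap.
Stage 1's lower leg becomes R2‖(R3+R4) = 3479 Ω, so V_mid = 22.6 × 3479/4299 = 18.29 V.
Stage 2 is itself unloaded: V_out = V_mid × R4/(R3+R4) = 18.29 × 32000/32200 = 18.2 V.

V_out ≈ 18.2 V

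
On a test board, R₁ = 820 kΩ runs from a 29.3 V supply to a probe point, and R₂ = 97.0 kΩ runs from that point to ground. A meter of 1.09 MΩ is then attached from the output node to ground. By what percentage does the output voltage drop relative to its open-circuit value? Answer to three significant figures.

7.37 %

The divider's output (Thévenin) resistance is R₁‖R₂ = 86.74 kΩ.
Fractional drop under load = R_th/(R_th + R_L) = 86.74 / (86.74 + 1090) = 0.07371.
So the output falls by 7.37 %.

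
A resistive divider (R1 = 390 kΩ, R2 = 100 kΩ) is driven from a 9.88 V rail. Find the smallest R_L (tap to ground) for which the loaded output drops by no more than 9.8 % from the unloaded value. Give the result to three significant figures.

R_L(min) ≈ 733 kΩ

Output resistance R_th = R1‖R2 = (390 × 100)/490.0 = 79.59 kΩ.
The fractional drop is R_th/(R_th + R_L); requiring this ≤ 0.0980 gives R_L ≥ R_th(1/0.0980 − 1) = 79.59 × 9.204 = 733 kΩ.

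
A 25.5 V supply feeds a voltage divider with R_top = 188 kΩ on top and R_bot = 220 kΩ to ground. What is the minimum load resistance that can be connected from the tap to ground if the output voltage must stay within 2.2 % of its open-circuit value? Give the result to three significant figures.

R_L(min) ≈ 4.51 MΩ

Output resistance R_th = R_top‖R_bot = (188 × 220)/408.0 = 101.4 kΩ.
The fractional drop is R_th/(R_th + R_L); requiring this ≤ 0.0220 gives R_L ≥ R_th(1/0.0220 − 1) = 101.4 × 44.45 = 4.51 MΩ.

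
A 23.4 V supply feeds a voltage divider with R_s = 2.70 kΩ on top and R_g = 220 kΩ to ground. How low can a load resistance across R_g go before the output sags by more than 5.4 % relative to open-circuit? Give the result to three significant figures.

Output resistance R_th = R_s‖R_g = (2.70 × 220)/222.7 = 2.667 kΩ.
The fractional drop is R_th/(R_th + R_L); requiring this ≤ 0.0540 gives R_L ≥ R_th(1/0.0540 − 1) = 2.667 × 17.52 = 46.7 kΩ.

R_L(min) ≈ 46.7 kΩ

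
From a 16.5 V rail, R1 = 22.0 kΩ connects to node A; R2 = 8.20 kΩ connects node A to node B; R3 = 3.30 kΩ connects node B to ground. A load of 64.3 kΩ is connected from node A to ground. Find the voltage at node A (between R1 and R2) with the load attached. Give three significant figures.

V ≈ 5.07 V

Below node A the series string R2+R3 = 11.50 kΩ sits in parallel with the 64.3 kΩ load: 9.755 kΩ.
V_A = 16.5 × 9.755/(22.0 + 9.755) = 5.07 V.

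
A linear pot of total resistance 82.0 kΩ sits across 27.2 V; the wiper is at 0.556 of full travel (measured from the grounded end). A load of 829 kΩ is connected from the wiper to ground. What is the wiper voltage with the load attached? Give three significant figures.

The wiper splits the pot into (1−α)R = 36.41 kΩ above and αR = 45.59 kΩ below.
Lower section ‖ load = 43.22 kΩ.
V_wiper = 27.2 × 43.22/(36.41 + 43.22) = 14.8 V.

V ≈ 14.8 V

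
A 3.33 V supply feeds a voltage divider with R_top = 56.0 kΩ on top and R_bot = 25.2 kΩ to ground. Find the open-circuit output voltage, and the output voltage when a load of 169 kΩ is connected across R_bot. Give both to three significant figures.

Open-circuit: V = 3.33 × 25.2/(56.0 + 25.2) = 1.03 V.
With the load, R_bot becomes R_bot‖R_L = 21.93 kΩ, so V = 3.33 × 21.93/77.93 = 0.937 V.

Unloaded: 1.03 V; loaded: 0.937 V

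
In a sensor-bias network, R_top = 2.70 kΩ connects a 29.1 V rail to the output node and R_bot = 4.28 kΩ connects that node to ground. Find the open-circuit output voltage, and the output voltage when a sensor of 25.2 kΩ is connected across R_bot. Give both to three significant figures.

Unloaded: 17.8 V; loaded: 16.7 V

Open-circuit: V = 29.1 × 4.28/(2.70 + 4.28) = 17.8 V.
With the load, R_bot becomes R_bot‖R_L = 3.659 kΩ, so V = 29.1 × 3.659/6.359 = 16.7 V.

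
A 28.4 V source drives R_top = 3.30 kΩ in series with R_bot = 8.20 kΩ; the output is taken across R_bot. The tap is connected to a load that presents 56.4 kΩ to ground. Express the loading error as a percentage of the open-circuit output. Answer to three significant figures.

4.00 %

The divider's output (Thévenin) resistance is R_top‖R_bot = 2.353 kΩ.
Fractional drop under load = R_th/(R_th + R_L) = 2.353 / (2.353 + 56.4) = 0.04005.
So the output falls by 4.00 %.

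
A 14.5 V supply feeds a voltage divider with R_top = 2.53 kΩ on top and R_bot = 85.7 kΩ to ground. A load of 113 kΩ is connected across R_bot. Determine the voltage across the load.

V_out ≈ 13.8 V

The load sits in parallel with R_bot: R_bot‖R_L = (85.7 × 113) / (85.7 + 113) = 48.74 kΩ.
V_out = 14.5 × 48.74 / (2.53 + 48.74) = 14.5 × 48.74/51.27 = 13.8 V.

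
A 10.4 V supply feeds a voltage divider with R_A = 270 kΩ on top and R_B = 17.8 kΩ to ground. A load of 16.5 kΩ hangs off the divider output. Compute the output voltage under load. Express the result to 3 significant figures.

V_out ≈ 0.320 V

The load sits in parallel with R_B: R_B‖R_L = (17.8 × 16.5) / (17.8 + 16.5) = 8.563 kΩ.
V_out = 10.4 × 8.563 / (270 + 8.563) = 10.4 × 8.563/278.6 = 0.320 V.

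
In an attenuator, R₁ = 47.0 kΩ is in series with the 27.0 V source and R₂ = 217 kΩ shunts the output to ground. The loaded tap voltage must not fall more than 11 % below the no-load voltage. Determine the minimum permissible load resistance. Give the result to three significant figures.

Output resistance R_th = R₁‖R₂ = (47.0 × 217)/264.0 = 38.63 kΩ.
The fractional drop is R_th/(R_th + R_L); requiring this ≤ 0.110 gives R_L ≥ R_th(1/0.110 − 1) = 38.63 × 8.091 = 313 kΩ.

R_L(min) ≈ 313 kΩ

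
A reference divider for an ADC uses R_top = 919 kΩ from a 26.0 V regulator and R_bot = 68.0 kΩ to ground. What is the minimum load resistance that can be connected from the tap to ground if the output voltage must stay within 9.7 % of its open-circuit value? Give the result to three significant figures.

Output resistance R_th = R_top‖R_bot = (919 × 68.0)/987.0 = 63.32 kΩ.
The fractional drop is R_th/(R_th + R_L); requiring this ≤ 0.0970 gives R_L ≥ R_th(1/0.0970 − 1) = 63.32 × 9.309 = 589 kΩ.

R_L(min) ≈ 589 kΩ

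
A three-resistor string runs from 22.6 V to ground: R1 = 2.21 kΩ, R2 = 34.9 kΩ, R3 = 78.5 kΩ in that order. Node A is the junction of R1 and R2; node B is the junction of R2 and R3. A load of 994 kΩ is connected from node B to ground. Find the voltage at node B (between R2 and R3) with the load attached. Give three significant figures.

At node B, R3 is in parallel with the load: R3‖R_L = 72.75 kΩ.
Below node A the resistance is R2 + (R3‖R_L) = 107.7 kΩ, so V_A = 22.6 × 107.7/109.9 = 22.15 V.
Then V_B = V_A × (R3‖R_L)/(R2 + R3‖R_L) = 22.15 × 72.75/107.7 = 15.0 V.

V ≈ 15.0 V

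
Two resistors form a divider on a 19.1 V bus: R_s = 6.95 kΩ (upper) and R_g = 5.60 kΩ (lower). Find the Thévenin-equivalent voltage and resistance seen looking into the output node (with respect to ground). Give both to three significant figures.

V_th = 8.52 V, R_th = 3.10 kΩ

V_th is the open-circuit tap voltage: 19.1 × 5.60/(6.95 + 5.60) = 8.52 V.
With the supply zeroed, R_s and R_g appear in parallel from the tap: R_th = R_s‖R_g = (6.95 × 5.60)/12.55 = 3.10 kΩ.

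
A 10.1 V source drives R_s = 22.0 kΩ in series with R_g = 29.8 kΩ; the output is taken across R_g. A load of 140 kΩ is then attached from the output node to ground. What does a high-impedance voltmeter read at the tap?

V_out ≈ 5.33 V

The load sits in parallel with R_g: R_g‖R_L = (29.8 × 140) / (29.8 + 140) = 24.57 kΩ.
V_out = 10.1 × 24.57 / (22.0 + 24.57) = 10.1 × 24.57/46.57 = 5.33 V.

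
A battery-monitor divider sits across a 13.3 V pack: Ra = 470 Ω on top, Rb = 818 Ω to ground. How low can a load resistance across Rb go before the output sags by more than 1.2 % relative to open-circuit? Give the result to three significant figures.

R_L(min) ≈ 24.6 kΩ

Output resistance R_th = Ra‖Rb = (470 × 818)/1288 = 298.5 Ω.
The fractional drop is R_th/(R_th + R_L); requiring this ≤ 0.0120 gives R_L ≥ R_th(1/0.0120 − 1) = 298.5 × 82.33 = 24.6 kΩ.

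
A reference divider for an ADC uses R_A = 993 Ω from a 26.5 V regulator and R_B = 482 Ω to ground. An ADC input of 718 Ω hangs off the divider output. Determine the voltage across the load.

V_out ≈ 5.96 V

The load sits in parallel with R_B: R_B‖R_L = (482 × 718) / (482 + 718) = 288.4 Ω.
V_out = 26.5 × 288.4 / (993 + 288.4) = 26.5 × 288.4/1281 = 5.96 V.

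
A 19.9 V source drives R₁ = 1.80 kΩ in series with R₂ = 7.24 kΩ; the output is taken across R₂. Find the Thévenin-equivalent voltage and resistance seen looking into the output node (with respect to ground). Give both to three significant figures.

V_th is the open-circuit tap voltage: 19.9 × 7.24/(1.80 + 7.24) = 15.9 V.
With the supply zeroed, R₁ and R₂ appear in parallel from the tap: R_th = R₁‖R₂ = (1.80 × 7.24)/9.040 = 1.44 kΩ.

V_th = 15.9 V, R_th = 1.44 kΩ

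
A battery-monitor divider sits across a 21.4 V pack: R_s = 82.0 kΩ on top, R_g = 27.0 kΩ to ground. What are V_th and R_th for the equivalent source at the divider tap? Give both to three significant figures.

V_th is the open-circuit tap voltage: 21.4 × 27.0/(82.0 + 27.0) = 5.30 V.
With the supply zeroed, R_s and R_g appear in parallel from the tap: R_th = R_s‖R_g = (82.0 × 27.0)/109.0 = 20.3 kΩ.

V_th = 5.30 V, R_th = 20.3 kΩ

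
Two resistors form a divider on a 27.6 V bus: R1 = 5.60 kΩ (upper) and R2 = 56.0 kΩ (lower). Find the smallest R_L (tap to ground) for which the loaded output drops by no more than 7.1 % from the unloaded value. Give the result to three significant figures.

R_L(min) ≈ 66.6 kΩ

Output resistance R_th = R1‖R2 = (5.60 × 56.0)/61.60 = 5.091 kΩ.
The fractional drop is R_th/(R_th + R_L); requiring this ≤ 0.0710 gives R_L ≥ R_th(1/0.0710 − 1) = 5.091 × 13.08 = 66.6 kΩ.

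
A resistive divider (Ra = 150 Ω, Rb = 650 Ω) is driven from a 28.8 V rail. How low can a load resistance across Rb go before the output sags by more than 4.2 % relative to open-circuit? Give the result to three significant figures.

R_L(min) ≈ 2.78 kΩ

Output resistance R_th = Ra‖Rb = (150 × 650)/800.0 = 121.9 Ω.
The fractional drop is R_th/(R_th + R_L); requiring this ≤ 0.0420 gives R_L ≥ R_th(1/0.0420 − 1) = 121.9 × 22.81 = 2.78 kΩ.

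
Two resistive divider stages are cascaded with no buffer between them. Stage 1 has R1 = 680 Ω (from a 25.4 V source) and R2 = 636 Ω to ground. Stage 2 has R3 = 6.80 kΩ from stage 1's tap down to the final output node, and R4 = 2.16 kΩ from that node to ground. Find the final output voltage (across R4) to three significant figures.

V_out ≈ 2.85 V

Stage 2 presents R3+R4 = 8960 Ω as a load on stage 1's tap.
Stage 1's lower leg becomes R2‖(R3+R4) = 593.8 Ω, so V_mid = 25.4 × 593.8/1274 = 11.84 V.
Stage 2 is itself unloaded: V_out = V_mid × R4/(R3+R4) = 11.84 × 2160/8960 = 2.85 V.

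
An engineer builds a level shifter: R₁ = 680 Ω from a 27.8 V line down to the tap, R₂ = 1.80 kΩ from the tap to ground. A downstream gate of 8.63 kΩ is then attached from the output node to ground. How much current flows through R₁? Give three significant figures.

R₂‖R_L = 1489 Ω, so the source sees R₁ + R₂‖R_L = 2169 Ω.
I = 27.8 V / 2169 Ω = 12.8 mA.

I ≈ 12.8 mA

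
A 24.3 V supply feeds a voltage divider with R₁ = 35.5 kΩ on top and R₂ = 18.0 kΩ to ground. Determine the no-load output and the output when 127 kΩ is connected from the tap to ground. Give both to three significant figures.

Open-circuit: V = 24.3 × 18.0/(35.5 + 18.0) = 8.18 V.
With the load, R₂ becomes R₂‖R_L = 15.77 kΩ, so V = 24.3 × 15.77/51.27 = 7.47 V.

Unloaded: 8.18 V; loaded: 7.47 V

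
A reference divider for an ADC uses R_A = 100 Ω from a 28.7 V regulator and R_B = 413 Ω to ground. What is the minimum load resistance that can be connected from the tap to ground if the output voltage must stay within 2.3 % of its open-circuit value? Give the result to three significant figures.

R_L(min) ≈ 3.42 kΩ

Output resistance R_th = R_A‖R_B = (100 × 413)/513.0 = 80.51 Ω.
The fractional drop is R_th/(R_th + R_L); requiring this ≤ 0.0230 gives R_L ≥ R_th(1/0.0230 − 1) = 80.51 × 42.48 = 3.42 kΩ.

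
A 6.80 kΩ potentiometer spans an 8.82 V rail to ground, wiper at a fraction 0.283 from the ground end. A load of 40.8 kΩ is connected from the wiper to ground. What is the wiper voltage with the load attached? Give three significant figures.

The wiper splits the pot into (1−α)R = 4.876 kΩ above and αR = 1.924 kΩ below.
Lower section ‖ load = 1.838 kΩ.
V_wiper = 8.82 × 1.838/(4.876 + 1.838) = 2.41 V.

V ≈ 2.41 V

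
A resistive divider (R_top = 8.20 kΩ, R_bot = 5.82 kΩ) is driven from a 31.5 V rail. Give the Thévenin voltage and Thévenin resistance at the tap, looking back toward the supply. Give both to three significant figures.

V_th is the open-circuit tap voltage: 31.5 × 5.82/(8.20 + 5.82) = 13.1 V.
With the supply zeroed, R_top and R_bot appear in parallel from the tap: R_th = R_top‖R_bot = (8.20 × 5.82)/14.02 = 3.40 kΩ.

V_th = 13.1 V, R_th = 3.40 kΩ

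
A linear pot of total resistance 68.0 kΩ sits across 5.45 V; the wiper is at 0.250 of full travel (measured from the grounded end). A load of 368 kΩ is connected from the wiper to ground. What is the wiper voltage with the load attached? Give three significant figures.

V ≈ 1.32 V

The wiper splits the pot into (1−α)R = 51.00 kΩ above and αR = 17.00 kΩ below.
Lower section ‖ load = 16.25 kΩ.
V_wiper = 5.45 × 16.25/(51.00 + 16.25) = 1.32 V.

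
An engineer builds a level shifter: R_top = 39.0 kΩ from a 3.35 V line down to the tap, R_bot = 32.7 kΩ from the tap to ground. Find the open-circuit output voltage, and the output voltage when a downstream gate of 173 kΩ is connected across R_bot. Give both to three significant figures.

Open-circuit: V = 3.35 × 32.7/(39.0 + 32.7) = 1.53 V.
With the load, R_bot becomes R_bot‖R_L = 27.50 kΩ, so V = 3.35 × 27.50/66.50 = 1.39 V.

Unloaded: 1.53 V; loaded: 1.39 V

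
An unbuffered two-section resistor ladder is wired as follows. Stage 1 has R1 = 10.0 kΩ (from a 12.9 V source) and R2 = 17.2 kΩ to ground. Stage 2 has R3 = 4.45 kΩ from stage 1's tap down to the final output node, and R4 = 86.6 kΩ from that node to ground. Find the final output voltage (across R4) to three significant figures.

V_out ≈ 7.25 V

Stage 2 presents R3+R4 = 91.05 kΩ as a load on stage 1's tap.
Stage 1's lower leg becomes R2‖(R3+R4) = 14.47 kΩ, so V_mid = 12.9 × 14.47/24.47 = 7.628 V.
Stage 2 is itself unloaded: V_out = V_mid × R4/(R3+R4) = 7.628 × 86.6/91.05 = 7.25 V.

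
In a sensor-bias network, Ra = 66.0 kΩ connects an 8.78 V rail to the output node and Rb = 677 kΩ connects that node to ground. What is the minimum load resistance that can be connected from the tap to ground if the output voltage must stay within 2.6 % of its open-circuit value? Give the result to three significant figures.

Output resistance R_th = Ra‖Rb = (66.0 × 677)/743.0 = 60.14 kΩ.
The fractional drop is R_th/(R_th + R_L); requiring this ≤ 0.0260 gives R_L ≥ R_th(1/0.0260 − 1) = 60.14 × 37.46 = 2.25 MΩ.

R_L(min) ≈ 2.25 MΩ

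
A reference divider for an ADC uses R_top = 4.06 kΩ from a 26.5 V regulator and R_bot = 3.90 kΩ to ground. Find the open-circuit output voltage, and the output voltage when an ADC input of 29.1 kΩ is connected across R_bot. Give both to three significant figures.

Open-circuit: V = 26.5 × 3.90/(4.06 + 3.90) = 13.0 V.
With the load, R_bot becomes R_bot‖R_L = 3.439 kΩ, so V = 26.5 × 3.439/7.499 = 12.2 V.

Unloaded: 13.0 V; loaded: 12.2 V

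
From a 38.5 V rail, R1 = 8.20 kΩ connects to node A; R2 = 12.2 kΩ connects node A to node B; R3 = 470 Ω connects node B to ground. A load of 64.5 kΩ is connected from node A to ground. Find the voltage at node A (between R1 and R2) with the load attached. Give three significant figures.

V ≈ 21.7 V

Below node A the series string R2+R3 = 12670 Ω sits in parallel with the 64500 Ω load: 10590 Ω.
V_A = 38.5 × 10590/(8200 + 10590) = 21.7 V.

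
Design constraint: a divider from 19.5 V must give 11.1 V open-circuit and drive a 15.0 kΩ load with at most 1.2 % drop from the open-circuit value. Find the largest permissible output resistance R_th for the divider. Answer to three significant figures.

Loading drop = R_th/(R_th + R_L) ≤ 0.0120, so R_th ≤ R_L · ε/(1−ε) = 15.0 kΩ × 0.0120/0.9880 = 182 Ω.

R_th ≤ 182 Ω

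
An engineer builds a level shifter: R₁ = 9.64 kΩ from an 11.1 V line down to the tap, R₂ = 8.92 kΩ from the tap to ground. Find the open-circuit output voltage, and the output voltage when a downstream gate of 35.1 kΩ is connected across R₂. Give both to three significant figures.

Open-circuit: V = 11.1 × 8.92/(9.64 + 8.92) = 5.33 V.
With the load, R₂ becomes R₂‖R_L = 7.112 kΩ, so V = 11.1 × 7.112/16.75 = 4.71 V.

Unloaded: 5.33 V; loaded: 4.71 V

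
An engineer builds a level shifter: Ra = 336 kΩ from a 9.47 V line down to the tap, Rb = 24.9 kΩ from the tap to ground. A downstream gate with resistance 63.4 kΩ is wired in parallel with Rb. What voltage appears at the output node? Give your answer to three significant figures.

The load sits in parallel with Rb: Rb‖R_L = (24.9 × 63.4) / (24.9 + 63.4) = 17.88 kΩ.
V_out = 9.47 × 17.88 / (336 + 17.88) = 9.47 × 17.88/353.9 = 0.478 V.

V_out ≈ 0.478 V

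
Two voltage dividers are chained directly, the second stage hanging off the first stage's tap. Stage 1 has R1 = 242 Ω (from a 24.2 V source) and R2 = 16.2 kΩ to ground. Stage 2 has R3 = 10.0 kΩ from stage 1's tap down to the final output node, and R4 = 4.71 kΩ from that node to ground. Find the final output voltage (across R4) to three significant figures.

Stage 2 presents R3+R4 = 14710 Ω as a load on stage 1's tap.
Stage 1's lower leg becomes R2‖(R3+R4) = 7710 Ω, so V_mid = 24.2 × 7710/7952 = 23.46 V.
Stage 2 is itself unloaded: V_out = V_mid × R4/(R3+R4) = 23.46 × 4710/14710 = 7.51 V.

V_out ≈ 7.51 V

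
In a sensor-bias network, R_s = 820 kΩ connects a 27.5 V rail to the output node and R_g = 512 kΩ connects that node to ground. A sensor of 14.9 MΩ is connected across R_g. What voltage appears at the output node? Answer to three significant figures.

V_out ≈ 10.4 V

The load sits in parallel with R_g: R_g‖R_L = (512 × 14900) / (512 + 14900) = 495.0 kΩ.
V_out = 27.5 × 495.0 / (820 + 495.0) = 27.5 × 495.0/1315 = 10.4 V.
(Unloaded it would have been 10.6 V.)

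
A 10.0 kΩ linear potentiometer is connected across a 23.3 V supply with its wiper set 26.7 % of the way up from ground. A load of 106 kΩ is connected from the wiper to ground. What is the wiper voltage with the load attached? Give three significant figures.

V ≈ 6.11 V

The wiper splits the pot into (1−α)R = 7.330 kΩ above and αR = 2.670 kΩ below.
Lower section ‖ load = 2.604 kΩ.
V_wiper = 23.3 × 2.604/(7.330 + 2.604) = 6.11 V.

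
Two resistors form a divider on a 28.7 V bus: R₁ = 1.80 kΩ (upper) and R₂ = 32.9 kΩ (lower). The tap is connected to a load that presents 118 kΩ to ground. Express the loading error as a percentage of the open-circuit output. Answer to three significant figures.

The divider's output (Thévenin) resistance is R₁‖R₂ = 1.707 kΩ.
Fractional drop under load = R_th/(R_th + R_L) = 1.707 / (1.707 + 118) = 0.01426.
So the output falls by 1.43 %.

1.43 %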